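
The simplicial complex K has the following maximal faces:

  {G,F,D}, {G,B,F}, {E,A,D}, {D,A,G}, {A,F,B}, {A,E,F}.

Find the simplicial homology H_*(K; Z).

H_0 ≅ Z,  H_1 ≅ Z,  H_2 = 0.

K has 6 vertices, 12 edges, 6 triangles.
rank ∂_0 = 0, rank ∂_1 = 5 ⇒ b_0 = 6 − 0 − 5 = 1; all invariant factors of ∂_1 are 1 so no torsion. So H_0 = Z.
rank ∂_1 = 5, rank ∂_2 = 6 ⇒ b_1 = 12 − 5 − 6 = 1; all invariant factors of ∂_2 are 1 so no torsion. So H_1 = Z.
rank ∂_2 = 6, rank ∂_3 = 0 ⇒ b_2 = 6 − 6 − 0 = 0. So H_2 = 0.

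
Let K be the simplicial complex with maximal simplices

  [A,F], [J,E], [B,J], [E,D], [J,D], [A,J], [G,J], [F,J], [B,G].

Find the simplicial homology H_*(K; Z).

H_0 ≅ Z,  H_1 ≅ Z^3.

Take the total order A < B < D < E < F < G < J on the vertex set. Then K (dimension 1) consists of the simplices:

  0-simplices (7): A, B, D, E, F, G, J
  1-simplices (9): AF, AJ, BG, BJ, DE, DJ, EJ, FJ, GJ

so the chain groups are C_0 ≅ Z^7, C_1 ≅ Z^9.

The boundary map ∂_1: C_1 → C_0 maps an edge to its endpoints' difference, ∂[p,q] = q − p.
The resulting 7×9 matrix has rank 6, and its Smith normal form has invariant factors (1,1,1,1,1,1).

From H_k ≅ ker(∂_k) / im(∂_{k+1}) we obtain:

  H_0: rank C_0 − rank ∂_1 = 7 − 6 = 1, and the invariant factors of ∂_1 are all 1, so H_0 = Z.
  H_1: rank ker ∂_1 − rank ∂_2 = (9 − 6) − 0 = 3, and there is no ∂_2, so H_1 = Z^3.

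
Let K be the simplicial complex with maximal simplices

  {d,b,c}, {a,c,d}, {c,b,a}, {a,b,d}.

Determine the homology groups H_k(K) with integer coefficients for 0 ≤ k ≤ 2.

Take the total order a < b < c < d on the vertex set. Then K (dimension 2) consists of the simplices:

  0-simplices (4): a, b, c, d
  1-simplices (6): ab, ac, ad, bc, bd, cd
  2-simplices (4): abc, abd, acd, bcd

giving chain groups C_0 ≅ Z^4, C_1 ≅ Z^6, C_2 ≅ Z^4.

∂_1: C_1 → C_0 maps an edge to its endpoints' difference, ∂[p,q] = q − p. For instance
  ∂bd = d − b.
The resulting 4×6 matrix has rank 3, and its Smith normal form has invariant factors (1,1,1).

The boundary map ∂_2: C_2 → C_1 maps a triangle to the signed sum of its edges. For instance
  ∂abc = bc − ac + ab,
  ∂acd = cd − ad + ac.
This gives a 6×4 integer matrix of rank 3; reducing to Smith normal form yields diagonal entries (1,1,1).

From H_k ≅ ker(∂_k) / im(∂_{k+1}) we obtain:

  H_0: rank C_0 − rank ∂_1 = 4 − 3 = 1, and the invariant factors of ∂_1 are all 1, so H_0 ≅ Z.
  H_1: rank ker ∂_1 − rank ∂_2 = (6 − 3) − 3 = 0, and the invariant factors of ∂_2 are all 1, so H_1 ≅ 0.
  H_2: rank ker ∂_2 − rank ∂_3 = (4 − 3) − 0 = 1, and there is no ∂_3, so H_2 ≅ Z.

(K is a triangulation of the 2-sphere S^2.)

H_0 = Z,  H_1 = 0,  H_2 = Z.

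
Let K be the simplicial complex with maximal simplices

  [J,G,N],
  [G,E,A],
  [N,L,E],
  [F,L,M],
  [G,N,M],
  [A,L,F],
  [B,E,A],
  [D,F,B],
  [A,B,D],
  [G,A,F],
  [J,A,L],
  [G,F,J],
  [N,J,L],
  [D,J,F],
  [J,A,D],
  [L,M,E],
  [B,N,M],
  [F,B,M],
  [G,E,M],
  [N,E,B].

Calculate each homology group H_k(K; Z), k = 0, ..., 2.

H_0 = Z,  H_1 = Z ⊕ Z/2Z,  H_2 = 0.

Fix the vertex order A < B < D < E < F < G < J < L < M < N and write every simplex with vertices in increasing order. Then dim K = 2 and the simplices of K are:

  0-simplices (10): A, B, D, E, F, G, J, L, M, N
  1-simplices (30): AB, AD, AE, AF, AG, AJ, AL, BD, BE, BF, BM, BN, DF, DJ, EG, EL, EM, EN, FG, FJ, FL, FM, GJ, GM, GN, JL, JN, LM, LN, MN
  2-simplices (20): ABD, ABE, ADJ, AEG, AFG, AFL, AJL, BDF, BEN, BFM, BMN, DFJ, EGM, ELM, ELN, FGJ, FLM, GJN, GMN, JLN

so the chain groups are C_0 ≅ Z^10, C_1 ≅ Z^30, C_2 ≅ Z^20.

Boundary ∂_1: C_1 → C_0 sends each edge [p,q] (with p < q) to q − p. For instance
  ∂MN = N − M.
As a 10×30 matrix over Z this has rank 9, with invariant factors (1,1,1,1,1,1,1,1,1).

Boundary ∂_2: C_2 → C_1 sends each 2-simplex [p,q,r] to [q,r] − [p,r] + [p,q]. For instance
  ∂BFM = FM − BM + BF,
  ∂ELM = LM − EM + EL.
The resulting 30×20 matrix has rank 20, and its Smith normal form has invariant factors (1,1,1,1,1,1,1,1,1,1,1,1,1,1,1,1,1,1,1,2).

Reading off H_k = ker ∂_k / im ∂_{k+1}:

  H_0: rank C_0 − rank ∂_1 = 10 − 9 = 1, and the invariant factors of ∂_1 are all 1, so H_0 = Z.
  H_1: rank ker ∂_1 − rank ∂_2 = (30 − 9) − 20 = 1, and ∂_2 has invariant factor 2 > 1, so H_1 = Z ⊕ Z/2Z.
  H_2: rank ker ∂_2 − rank ∂_3 = (20 − 20) − 0 = 0, and there is no ∂_3, so H_2 = 0.

As a check, the Euler characteristic is 10 − 30 + 20 = 0, which agrees with 1 − 1 + 0 = 0.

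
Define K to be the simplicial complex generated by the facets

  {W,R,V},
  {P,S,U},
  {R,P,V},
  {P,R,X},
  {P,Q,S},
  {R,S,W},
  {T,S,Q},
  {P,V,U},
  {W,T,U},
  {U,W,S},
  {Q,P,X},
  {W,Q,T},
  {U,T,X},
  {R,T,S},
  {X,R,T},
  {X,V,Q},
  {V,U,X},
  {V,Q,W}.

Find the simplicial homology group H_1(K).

K has 9 vertices, 27 edges, 18 triangles.
rank ∂_1 = 8, rank ∂_2 = 18 ⇒ b_1 = 27 − 8 − 18 = 1; ∂_2 has invariant factor(s) [2] giving torsion. So H_1 = Z ⊕ Z/2.

H_1 = Z ⊕ Z/2.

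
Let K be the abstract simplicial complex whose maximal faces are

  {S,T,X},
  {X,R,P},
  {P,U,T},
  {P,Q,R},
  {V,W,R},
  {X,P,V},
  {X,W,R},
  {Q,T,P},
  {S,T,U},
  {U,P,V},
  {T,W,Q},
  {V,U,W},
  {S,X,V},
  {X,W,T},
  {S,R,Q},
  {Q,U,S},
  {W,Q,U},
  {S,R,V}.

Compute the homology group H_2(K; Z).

We work with the vertex ordering P < Q < R < S < T < U < V < W < X. The simplices of K, each written with vertices in increasing order, are:

  0-simplices (9): P, Q, R, S, T, U, V, W, X
  1-simplices (27): PQ, PR, PT, PU, PV, PX, QR, QS, QT, QU, QW, RS, RV, RW, RX, ST, SU, SV, SX, TU, TW, TX, UV, UW, VW, VX, WX
  2-simplices (18): PQR, PQT, PRX, PTU, PUV, PVX, QRS, QSU, QTW, QUW, RSV, RVW, RWX, STU, STX, SVX, TWX, UVW

giving chain groups C_0 ≅ Z^9, C_1 ≅ Z^27, C_2 ≅ Z^18.

The boundary map ∂_1: C_1 → C_0 sends each edge [p,q] (with p < q) to q − p.
The 9×27 boundary matrix has rank 8 and Smith normal form diag(1,1,1,1,1,1,1,1).

The boundary map ∂_2: C_2 → C_1 sends each 2-simplex [p,q,r] to [q,r] − [p,r] + [p,q]. For instance
  ∂STU = TU − SU + ST,
  ∂PQR = QR − PR + PQ.
The resulting 27×18 matrix has rank 18, and its Smith normal form has invariant factors (1,1,1,1,1,1,1,1,1,1,1,1,1,1,1,1,1,2).

Reading off H_k = ker ∂_k / im ∂_{k+1}:

  H_2: rank ker ∂_2 − rank ∂_3 = (18 − 18) − 0 = 0, and there is no ∂_3, so H_2 ≅ 0.

H_2 = 0.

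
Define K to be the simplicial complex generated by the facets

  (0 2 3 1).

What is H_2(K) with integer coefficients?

We work with the vertex ordering 0 < 1 < 2 < 3. The simplices of K, each written with vertices in increasing order, are:

  0-simplices (4): [0], [1], [2], [3]
  1-simplices (6): [0,1], [0,2], [0,3], [1,2], [1,3], [2,3]
  2-simplices (4): [0,1,2], [0,1,3], [0,2,3], [1,2,3]
  3-simplices (1): [0,1,2,3]

Hence C_0 ≅ Z^4, C_1 ≅ Z^6, C_2 ≅ Z^4, C_3 ≅ Z^1.

∂_1: C_1 → C_0 maps an edge to its endpoints' difference, ∂[p,q] = q − p.
This gives a 4×6 integer matrix of rank 3; reducing to Smith normal form yields diagonal entries (1,1,1).

Boundary ∂_2: C_2 → C_1 maps a triangle to the signed sum of its edges. For instance
  ∂[0,1,2] = [1,2] − [0,2] + [0,1],
  ∂[0,2,3] = [2,3] − [0,3] + [0,2].
As a 6×4 matrix over Z this has rank 3, with invariant factors (1,1,1).

The boundary map ∂_3: C_3 → C_2 sends each 3-simplex σ to the alternating sum Σ_i (−1)^i (σ with its i-th vertex removed). For instance
  ∂[0,1,2,3] = [1,2,3] − [0,2,3] + [0,1,3] − [0,1,2].
The resulting 4×1 matrix has rank 1, and its Smith normal form has invariant factors (1).

Computing H_k = (kernel of ∂_k) / (image of ∂_{k+1}):

  H_2: rank ker ∂_2 − rank ∂_3 = (4 − 3) − 1 = 0, and the invariant factors of ∂_3 are all 1, so H_2 = 0.

H_2 = 0.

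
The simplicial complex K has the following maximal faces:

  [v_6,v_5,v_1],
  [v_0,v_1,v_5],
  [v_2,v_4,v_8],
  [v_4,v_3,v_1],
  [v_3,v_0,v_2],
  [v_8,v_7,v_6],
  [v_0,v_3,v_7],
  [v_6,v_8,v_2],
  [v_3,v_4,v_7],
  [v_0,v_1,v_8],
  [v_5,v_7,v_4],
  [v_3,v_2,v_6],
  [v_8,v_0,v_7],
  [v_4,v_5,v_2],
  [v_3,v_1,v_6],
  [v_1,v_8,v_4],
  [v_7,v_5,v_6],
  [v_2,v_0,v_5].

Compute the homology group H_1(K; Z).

Take the total order v_0 < v_1 < v_2 < v_3 < v_4 < v_5 < v_6 < v_7 < v_8 on the vertex set. Then K (dimension 2) consists of the simplices:

  0-simplices (9): [v_0], [v_1], [v_2], [v_3], [v_4], [v_5], [v_6], [v_7], [v_8]
  1-simplices (27): (27 of them)
  2-simplices (18): (18 of them)

so the chain groups are C_0 ≅ Z^9, C_1 ≅ Z^27, C_2 ≅ Z^18.

The boundary map ∂_1: C_1 → C_0 is given by ∂[p,q] = [q] − [p]. For instance
  ∂[v_7,v_8] = [v_8] − [v_7].
The 9×27 boundary matrix has rank 8 and Smith normal form diag(1,1,1,1,1,1,1,1).

The boundary map ∂_2: C_2 → C_1 sends each 2-simplex [p,q,r] to [q,r] − [p,r] + [p,q]. For instance
  ∂[v_1,v_4,v_8] = [v_4,v_8] − [v_1,v_8] + [v_1,v_4],
  ∂[v_0,v_3,v_7] = [v_3,v_7] − [v_0,v_7] + [v_0,v_3].
As a 27×18 matrix over Z this has rank 17, with invariant factors (1,1,1,1,1,1,1,1,1,1,1,1,1,1,1,1,1).

Computing H_k = (kernel of ∂_k) / (image of ∂_{k+1}):

  H_1: rank ker ∂_1 − rank ∂_2 = (27 − 8) − 17 = 2, and the invariant factors of ∂_2 are all 1, so H_1 = Z^2.

(K is a triangulation of the torus T^2.)

H_1 = Z^2.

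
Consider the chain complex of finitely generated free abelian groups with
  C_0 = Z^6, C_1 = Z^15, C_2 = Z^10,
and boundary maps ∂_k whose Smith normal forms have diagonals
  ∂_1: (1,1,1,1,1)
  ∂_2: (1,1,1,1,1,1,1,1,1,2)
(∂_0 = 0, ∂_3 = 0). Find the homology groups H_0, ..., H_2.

H_0: b_0 = 6 − 0 − 5 = 1; torsion from ∂_1 factors > 1: none. So H_0 ≅ Z.
H_1: b_1 = 15 − 5 − 10 = 0; torsion from ∂_2 factors > 1: [2]. So H_1 ≅ Z_2.
H_2: b_2 = 10 − 10 − 0 = 0; torsion from ∂_3 factors > 1: none. So H_2 ≅ 0.

H_0 ≅ Z,  H_1 ≅ Z_2,  H_2 = 0.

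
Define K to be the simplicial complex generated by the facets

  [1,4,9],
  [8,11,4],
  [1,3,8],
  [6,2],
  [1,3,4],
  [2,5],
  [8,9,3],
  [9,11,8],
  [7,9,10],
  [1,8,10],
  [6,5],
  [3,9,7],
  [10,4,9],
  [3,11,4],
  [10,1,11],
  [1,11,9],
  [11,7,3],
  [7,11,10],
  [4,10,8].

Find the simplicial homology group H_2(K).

H_2 = Z.

Take the total order 1 < 2 < 3 < 4 < 5 < 6 < 7 < 8 < 9 < 10 < 11 on the vertex set. Then K (dimension 2) consists of the simplices:

  0-simplices (11): [1], [2], [3], [4], [5], [6], [7], [8], [9], [10], [11]
  1-simplices (27): (27 of them)
  2-simplices (16): [1,3,4], [1,3,8], [1,4,9], [1,8,10], [1,9,11], [1,10,11], [3,4,11], [3,7,9], [3,7,11], [3,8,9], [4,8,10], [4,8,11], [4,9,10], [7,9,10], [7,10,11], [8,9,11]

giving chain groups C_0 ≅ Z^11, C_1 ≅ Z^27, C_2 ≅ Z^16.

The boundary map ∂_1: C_1 → C_0 sends each edge [p,q] (with p < q) to q − p.
This gives a 11×27 integer matrix of rank 9; reducing to Smith normal form yields diagonal entries (1,1,1,1,1,1,1,1,1).

Boundary ∂_2: C_2 → C_1 maps a triangle to the signed sum of its edges. For instance
  ∂[4,8,10] = [8,10] − [4,10] + [4,8],
  ∂[1,4,9] = [4,9] − [1,9] + [1,4].
The 27×16 boundary matrix has rank 15 and Smith normal form diag(1,1,1,1,1,1,1,1,1,1,1,1,1,1,1).

From H_k ≅ ker(∂_k) / im(∂_{k+1}) we obtain:

  H_2: rank ker ∂_2 − rank ∂_3 = (16 − 15) − 0 = 1, and there is no ∂_3, so H_2 ≅ Z.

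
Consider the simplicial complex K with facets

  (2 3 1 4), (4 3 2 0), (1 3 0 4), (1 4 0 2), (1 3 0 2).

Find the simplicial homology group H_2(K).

Order the vertices as 0 < 1 < 2 < 3 < 4. Listing each simplex with vertices in this order, K has dimension 3 with simplices:

  0-simplices (5): [0], [1], [2], [3], [4]
  1-simplices (10): [0,1], [0,2], [0,3], [0,4], [1,2], [1,3], [1,4], [2,3], [2,4], [3,4]
  2-simplices (10): [0,1,2], [0,1,3], [0,1,4], [0,2,3], [0,2,4], [0,3,4], [1,2,3], [1,2,4], [1,3,4], [2,3,4]
  3-simplices (5): [0,1,2,3], [0,1,2,4], [0,1,3,4], [0,2,3,4], [1,2,3,4]

so the chain groups are C_0 ≅ Z^5, C_1 ≅ Z^10, C_2 ≅ Z^10, C_3 ≅ Z^5.

∂_1: C_1 → C_0 sends each edge [p,q] (with p < q) to q − p. For instance
  ∂[3,4] = [4] − [3].
This gives a 5×10 integer matrix of rank 4; reducing to Smith normal form yields diagonal entries (1,1,1,1).

The boundary map ∂_2: C_2 → C_1 acts by ∂[p,q,r] = [q,r] − [p,r] + [p,q]. For instance
  ∂[0,3,4] = [3,4] − [0,4] + [0,3],
  ∂[2,3,4] = [3,4] − [2,4] + [2,3].
This gives a 10×10 integer matrix of rank 6; reducing to Smith normal form yields diagonal entries (1,1,1,1,1,1).

The boundary map ∂_3: C_3 → C_2 sends each 3-simplex σ to the alternating sum Σ_i (−1)^i (σ with its i-th vertex removed). For instance
  ∂[0,1,3,4] = [1,3,4] − [0,3,4] + [0,1,4] − [0,1,3],
  ∂[1,2,3,4] = [2,3,4] − [1,3,4] + [1,2,4] − [1,2,3].
This gives a 10×5 integer matrix of rank 4; reducing to Smith normal form yields diagonal entries (1,1,1,1).

Reading off H_k = ker ∂_k / im ∂_{k+1}:

  H_2: rank ker ∂_2 − rank ∂_3 = (10 − 6) − 4 = 0, and the invariant factors of ∂_3 are all 1, so H_2 = 0.

(K is a triangulation of the 3-sphere S^3.)

H_2 ≅ 0.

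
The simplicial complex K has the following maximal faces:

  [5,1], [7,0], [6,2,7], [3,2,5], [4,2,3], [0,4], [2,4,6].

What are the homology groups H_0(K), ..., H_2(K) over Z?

H_0 ≅ Z,  H_1 ≅ Z,  H_2 = 0.

We work with the vertex ordering 0 < 1 < 2 < 3 < 4 < 5 < 6 < 7. The simplices of K, each written with vertices in increasing order, are:

  0-simplices (8): [0], [1], [2], [3], [4], [5], [6], [7]
  1-simplices (12): [0,4], [0,7], [1,5], [2,3], [2,4], [2,5], [2,6], [2,7], [3,4], [3,5], [4,6], [6,7]
  2-simplices (4): [2,3,4], [2,3,5], [2,4,6], [2,6,7]

so the chain groups are C_0 ≅ Z^8, C_1 ≅ Z^12, C_2 ≅ Z^4.

The boundary map ∂_1: C_1 → C_0 maps an edge to its endpoints' difference, ∂[p,q] = q − p.
As a 8×12 matrix over Z this has rank 7, with invariant factors (1,1,1,1,1,1,1).

Boundary ∂_2: C_2 → C_1 acts by ∂[p,q,r] = [q,r] − [p,r] + [p,q]. For instance
  ∂[2,3,4] = [3,4] − [2,4] + [2,3],
  ∂[2,6,7] = [6,7] − [2,7] + [2,6].
The 12×4 boundary matrix has rank 4 and Smith normal form diag(1,1,1,1).

From H_k ≅ ker(∂_k) / im(∂_{k+1}) we obtain:

  H_0: rank C_0 − rank ∂_1 = 8 − 7 = 1, and the invariant factors of ∂_1 are all 1, so H_0 = Z.
  H_1: rank ker ∂_1 − rank ∂_2 = (12 − 7) − 4 = 1, and the invariant factors of ∂_2 are all 1, so H_1 = Z.
  H_2: rank ker ∂_2 − rank ∂_3 = (4 − 4) − 0 = 0, and there is no ∂_3, so H_2 = 0.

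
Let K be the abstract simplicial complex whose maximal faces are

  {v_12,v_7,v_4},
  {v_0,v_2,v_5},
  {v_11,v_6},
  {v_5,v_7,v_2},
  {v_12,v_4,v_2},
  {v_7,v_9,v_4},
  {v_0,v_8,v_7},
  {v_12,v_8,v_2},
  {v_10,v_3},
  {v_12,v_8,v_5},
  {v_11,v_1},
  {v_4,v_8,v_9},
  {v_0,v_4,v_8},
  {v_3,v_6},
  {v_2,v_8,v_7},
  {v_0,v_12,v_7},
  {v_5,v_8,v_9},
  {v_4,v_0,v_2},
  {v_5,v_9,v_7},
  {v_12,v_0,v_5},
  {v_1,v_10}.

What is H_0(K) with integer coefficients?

Fix the vertex order v_0 < v_1 < v_2 < v_3 < v_4 < v_5 < v_6 < v_7 < v_8 < v_9 < v_10 < v_11 < v_12 and write every simplex with vertices in increasing order. Then dim K = 2 and the simplices of K are:

  0-simplices (13): [v_0], [v_1], [v_2], [v_3], [v_4], [v_5], [v_6], [v_7], [v_8], [v_9], [v_10], [v_11], [v_12]
  1-simplices (29): (29 of them)
  2-simplices (16): (16 of them)

so the chain groups are C_0 ≅ Z^13, C_1 ≅ Z^29, C_2 ≅ Z^16.

The boundary map ∂_1: C_1 → C_0 maps an edge to its endpoints' difference, ∂[p,q] = q − p. For instance
  ∂[v_4,v_9] = [v_9] − [v_4].
This gives a 13×29 integer matrix of rank 11; reducing to Smith normal form yields diagonal entries (1,1,1,1,1,1,1,1,1,1,1).

The boundary map ∂_2: C_2 → C_1 acts by ∂[p,q,r] = [q,r] − [p,r] + [p,q]. For instance
  ∂[v_0,v_4,v_8] = [v_4,v_8] − [v_0,v_8] + [v_0,v_4],
  ∂[v_5,v_8,v_9] = [v_8,v_9] − [v_5,v_9] + [v_5,v_8].
As a 29×16 matrix over Z this has rank 15, with invariant factors (1,1,1,1,1,1,1,1,1,1,1,1,1,1,1).

Now H_k = ker ∂_k / im ∂_{k+1}, so:

  H_0: rank C_0 − rank ∂_1 = 13 − 11 = 2, and the invariant factors of ∂_1 are all 1, so H_0 ≅ Z^2.

H_0 ≅ Z^2.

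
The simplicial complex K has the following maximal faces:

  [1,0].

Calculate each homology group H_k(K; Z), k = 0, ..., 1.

H_0 = Z,  H_1 = 0.

Fix the vertex order 0 < 1 and write every simplex with vertices in increasing order. Then dim K = 1 and the simplices of K are:

  0-simplices (2): [0], [1]
  1-simplices (1): [0,1]

giving chain groups C_0 ≅ Z^2, C_1 ≅ Z^1.

Boundary ∂_1: C_1 → C_0 maps an edge to its endpoints' difference, ∂[p,q] = q − p.
This gives a 2×1 integer matrix of rank 1; reducing to Smith normal form yields diagonal entries (1).

From H_k ≅ ker(∂_k) / im(∂_{k+1}) we obtain:

  H_0: rank C_0 − rank ∂_1 = 2 − 1 = 1, and the invariant factors of ∂_1 are all 1, so H_0 ≅ Z.
  H_1: rank ker ∂_1 − rank ∂_2 = (1 − 1) − 0 = 0, and there is no ∂_2, so H_1 ≅ 0.

(K is a triangulation of the 1-simplex.)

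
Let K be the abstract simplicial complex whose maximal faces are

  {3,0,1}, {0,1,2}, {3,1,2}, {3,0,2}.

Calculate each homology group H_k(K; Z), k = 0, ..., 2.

We work with the vertex ordering 0 < 1 < 2 < 3. The simplices of K, each written with vertices in increasing order, are:

  0-simplices (4): [0], [1], [2], [3]
  1-simplices (6): [0,1], [0,2], [0,3], [1,2], [1,3], [2,3]
  2-simplices (4): [0,1,2], [0,1,3], [0,2,3], [1,2,3]

giving chain groups C_0 ≅ Z^4, C_1 ≅ Z^6, C_2 ≅ Z^4.

∂_1: C_1 → C_0 sends each edge [p,q] (with p < q) to q − p.
The 4×6 boundary matrix has rank 3 and Smith normal form diag(1,1,1).

Boundary ∂_2: C_2 → C_1 acts by ∂[p,q,r] = [q,r] − [p,r] + [p,q]. For instance
  ∂[0,2,3] = [2,3] − [0,3] + [0,2],
  ∂[0,1,3] = [1,3] − [0,3] + [0,1].
This gives a 6×4 integer matrix of rank 3; reducing to Smith normal form yields diagonal entries (1,1,1).

From H_k ≅ ker(∂_k) / im(∂_{k+1}) we obtain:

  H_0: rank C_0 − rank ∂_1 = 4 − 3 = 1, and the invariant factors of ∂_1 are all 1, so H_0 = Z.
  H_1: rank ker ∂_1 − rank ∂_2 = (6 − 3) − 3 = 0, and the invariant factors of ∂_2 are all 1, so H_1 = 0.
  H_2: rank ker ∂_2 − rank ∂_3 = (4 − 3) − 0 = 1, and there is no ∂_3, so H_2 = Z.

H_0 ≅ Z,  H_1 = 0,  H_2 ≅ Z.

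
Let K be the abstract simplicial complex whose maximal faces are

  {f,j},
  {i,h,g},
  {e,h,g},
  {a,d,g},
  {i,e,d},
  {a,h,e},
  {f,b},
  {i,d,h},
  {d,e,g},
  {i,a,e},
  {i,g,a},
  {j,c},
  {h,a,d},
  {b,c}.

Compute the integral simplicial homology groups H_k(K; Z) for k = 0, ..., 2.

H_0 ≅ Z^2,  H_1 ≅ Z ⊕ Z/2,  H_2 = 0.

Fix the vertex order a < b < c < d < e < f < g < h < i < j and write every simplex with vertices in increasing order. Then dim K = 2 and the simplices of K are:

  0-simplices (10): a, b, c, d, e, f, g, h, i, j
  1-simplices (19): ad, ae, ag, ah, ai, bc, bf, cj, de, dg, dh, di, eg, eh, ei, fj, gh, gi, hi
  2-simplices (10): adg, adh, aeh, aei, agi, deg, dei, dhi, egh, ghi

giving chain groups C_0 ≅ Z^10, C_1 ≅ Z^19, C_2 ≅ Z^10.

∂_1: C_1 → C_0 maps an edge to its endpoints' difference, ∂[p,q] = q − p. For instance
  ∂dg = g − d.
The 10×19 boundary matrix has rank 8 and Smith normal form diag(1,1,1,1,1,1,1,1).

The boundary map ∂_2: C_2 → C_1 acts by ∂[p,q,r] = [q,r] − [p,r] + [p,q]. For instance
  ∂ghi = hi − gi + gh,
  ∂aei = ei − ai + ae.
This gives a 19×10 integer matrix of rank 10; reducing to Smith normal form yields diagonal entries (1,1,1,1,1,1,1,1,1,2).

Reading off H_k = ker ∂_k / im ∂_{k+1}:

  H_0: rank C_0 − rank ∂_1 = 10 − 8 = 2, and the invariant factors of ∂_1 are all 1, so H_0 ≅ Z^2.
  H_1: rank ker ∂_1 − rank ∂_2 = (19 − 8) − 10 = 1, and ∂_2 has invariant factor 2 > 1, so H_1 ≅ Z ⊕ Z/2.
  H_2: rank ker ∂_2 − rank ∂_3 = (10 − 10) − 0 = 0, and there is no ∂_3, so H_2 ≅ 0.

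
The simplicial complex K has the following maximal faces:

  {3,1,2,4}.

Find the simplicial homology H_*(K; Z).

We work with the vertex ordering 1 < 2 < 3 < 4. The simplices of K, each written with vertices in increasing order, are:

  0-simplices (4): [1], [2], [3], [4]
  1-simplices (6): [1,2], [1,3], [1,4], [2,3], [2,4], [3,4]
  2-simplices (4): [1,2,3], [1,2,4], [1,3,4], [2,3,4]
  3-simplices (1): [1,2,3,4]

Hence C_0 ≅ Z^4, C_1 ≅ Z^6, C_2 ≅ Z^4, C_3 ≅ Z^1.

The boundary map ∂_1: C_1 → C_0 sends each edge [p,q] (with p < q) to q − p.
As a 4×6 matrix over Z this has rank 3, with invariant factors (1,1,1).

Boundary ∂_2: C_2 → C_1 sends each 2-simplex [p,q,r] to [q,r] − [p,r] + [p,q]. For instance
  ∂[1,2,4] = [2,4] − [1,4] + [1,2],
  ∂[1,2,3] = [2,3] − [1,3] + [1,2].
The resulting 6×4 matrix has rank 3, and its Smith normal form has invariant factors (1,1,1).

∂_3: C_3 → C_2 sends each 3-simplex σ to the alternating sum Σ_i (−1)^i (σ with its i-th vertex removed). For instance
  ∂[1,2,3,4] = [2,3,4] − [1,3,4] + [1,2,4] − [1,2,3].
As a 4×1 matrix over Z this has rank 1, with invariant factors (1).

Now H_k = ker ∂_k / im ∂_{k+1}, so:

  H_0: rank C_0 − rank ∂_1 = 4 − 3 = 1, and the invariant factors of ∂_1 are all 1, so H_0 = Z.
  H_1: rank ker ∂_1 − rank ∂_2 = (6 − 3) − 3 = 0, and the invariant factors of ∂_2 are all 1, so H_1 = 0.
  H_2: rank ker ∂_2 − rank ∂_3 = (4 − 3) − 1 = 0, and the invariant factors of ∂_3 are all 1, so H_2 = 0.
  H_3: rank ker ∂_3 − rank ∂_4 = (1 − 1) − 0 = 0, and there is no ∂_4, so H_3 = 0.

As a check, the Euler characteristic is 4 − 6 + 4 − 1 = 1, which agrees with 1 − 0 + 0 − 0 = 1.
(K is a triangulation of the 3-simplex.)

H_0 ≅ Z,  H_1 = 0,  H_2 = 0,  H_3 = 0.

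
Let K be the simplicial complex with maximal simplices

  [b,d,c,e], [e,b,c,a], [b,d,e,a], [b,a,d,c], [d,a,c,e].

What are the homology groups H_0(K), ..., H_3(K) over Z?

Take the total order a < b < c < d < e on the vertex set. Then K (dimension 3) consists of the simplices:

  0-simplices (5): a, b, c, d, e
  1-simplices (10): ab, ac, ad, ae, bc, bd, be, cd, ce, de
  2-simplices (10): abc, abd, abe, acd, ace, ade, bcd, bce, bde, cde
  3-simplices (5): abcd, abce, abde, acde, bcde

so the chain groups are C_0 ≅ Z^5, C_1 ≅ Z^10, C_2 ≅ Z^10, C_3 ≅ Z^5.

∂_1: C_1 → C_0 sends each edge [p,q] (with p < q) to q − p. For instance
  ∂ce = e − c.
This gives a 5×10 integer matrix of rank 4; reducing to Smith normal form yields diagonal entries (1,1,1,1).

The boundary map ∂_2: C_2 → C_1 acts by ∂[p,q,r] = [q,r] − [p,r] + [p,q]. For instance
  ∂bde = de − be + bd,
  ∂abc = bc − ac + ab.
The resulting 10×10 matrix has rank 6, and its Smith normal form has invariant factors (1,1,1,1,1,1).

Boundary ∂_3: C_3 → C_2 sends each 3-simplex σ to the alternating sum Σ_i (−1)^i (σ with its i-th vertex removed). For instance
  ∂acde = cde − ade + ace − acd,
  ∂abcd = bcd − acd + abd − abc.
The 10×5 boundary matrix has rank 4 and Smith normal form diag(1,1,1,1).

Now H_k = ker ∂_k / im ∂_{k+1}, so:

  H_0: rank C_0 − rank ∂_1 = 5 − 4 = 1, and the invariant factors of ∂_1 are all 1, so H_0 = Z.
  H_1: rank ker ∂_1 − rank ∂_2 = (10 − 4) − 6 = 0, and the invariant factors of ∂_2 are all 1, so H_1 = 0.
  H_2: rank ker ∂_2 − rank ∂_3 = (10 − 6) − 4 = 0, and the invariant factors of ∂_3 are all 1, so H_2 = 0.
  H_3: rank ker ∂_3 − rank ∂_4 = (5 − 4) − 0 = 1, and there is no ∂_4, so H_3 = Z.

H_0 ≅ Z,  H_1 = 0,  H_2 = 0,  H_3 ≅ Z.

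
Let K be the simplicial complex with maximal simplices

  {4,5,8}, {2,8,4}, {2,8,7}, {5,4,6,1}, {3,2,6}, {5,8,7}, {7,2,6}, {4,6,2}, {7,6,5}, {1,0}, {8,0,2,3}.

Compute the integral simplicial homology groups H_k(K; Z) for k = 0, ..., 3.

H_0 ≅ Z,  H_1 ≅ Z,  H_2 ≅ Z,  H_3 = 0.

Take the total order 0 < 1 < 2 < 3 < 4 < 5 < 6 < 7 < 8 on the vertex set. Then K (dimension 3) consists of the simplices:

  0-simplices (9): [0], [1], [2], [3], [4], [5], [6], [7], [8]
  1-simplices (22): [0,1], [0,2], [0,3], [0,8], [1,4], [1,5], [1,6], [2,3], [2,4], [2,6], [2,7], [2,8], [3,6], [3,8], [4,5], [4,6], [4,8], [5,6], [5,7], [5,8], [6,7], [7,8]
  2-simplices (16): [0,2,3], [0,2,8], [0,3,8], [1,4,5], [1,4,6], [1,5,6], [2,3,6], [2,3,8], [2,4,6], [2,4,8], [2,6,7], [2,7,8], [4,5,6], [4,5,8], [5,6,7], [5,7,8]
  3-simplices (2): [0,2,3,8], [1,4,5,6]

giving chain groups C_0 ≅ Z^9, C_1 ≅ Z^22, C_2 ≅ Z^16, C_3 ≅ Z^2.

Boundary ∂_1: C_1 → C_0 sends each edge [p,q] (with p < q) to q − p. For instance
  ∂[2,8] = [8] − [2].
As a 9×22 matrix over Z this has rank 8, with invariant factors (1,1,1,1,1,1,1,1).

The boundary map ∂_2: C_2 → C_1 sends each 2-simplex [p,q,r] to [q,r] − [p,r] + [p,q]. For instance
  ∂[0,2,8] = [2,8] − [0,8] + [0,2],
  ∂[2,4,8] = [4,8] − [2,8] + [2,4].
This gives a 22×16 integer matrix of rank 13; reducing to Smith normal form yields diagonal entries (1,1,1,1,1,1,1,1,1,1,1,1,1).

∂_3: C_3 → C_2 sends each 3-simplex σ to the alternating sum Σ_i (−1)^i (σ with its i-th vertex removed). For instance
  ∂[1,4,5,6] = [4,5,6] − [1,5,6] + [1,4,6] − [1,4,5],
  ∂[0,2,3,8] = [2,3,8] − [0,3,8] + [0,2,8] − [0,2,3].
This gives a 16×2 integer matrix of rank 2; reducing to Smith normal form yields diagonal entries (1,1).

Now H_k = ker ∂_k / im ∂_{k+1}, so:

  H_0: rank C_0 − rank ∂_1 = 9 − 8 = 1, and the invariant factors of ∂_1 are all 1, so H_0 ≅ Z.
  H_1: rank ker ∂_1 − rank ∂_2 = (22 − 8) − 13 = 1, and the invariant factors of ∂_2 are all 1, so H_1 ≅ Z.
  H_2: rank ker ∂_2 − rank ∂_3 = (16 − 13) − 2 = 1, and the invariant factors of ∂_3 are all 1, so H_2 ≅ Z.
  H_3: rank ker ∂_3 − rank ∂_4 = (2 − 2) − 0 = 0, and there is no ∂_4, so H_3 ≅ 0.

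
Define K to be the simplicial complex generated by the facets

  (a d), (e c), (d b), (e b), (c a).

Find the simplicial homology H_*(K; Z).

Take the total order a < b < c < d < e on the vertex set. Then K (dimension 1) consists of the simplices:

  0-simplices (5): a, b, c, d, e
  1-simplices (5): ac, ad, bd, be, ce

Hence C_0 ≅ Z^5, C_1 ≅ Z^5.

∂_1: C_1 → C_0 is given by ∂[p,q] = [q] − [p]. For instance
  ∂ad = d − a.
The 5×5 boundary matrix has rank 4 and Smith normal form diag(1,1,1,1).

Now H_k = ker ∂_k / im ∂_{k+1}, so:

  H_0: rank C_0 − rank ∂_1 = 5 − 4 = 1, and the invariant factors of ∂_1 are all 1, so H_0 = Z.
  H_1: rank ker ∂_1 − rank ∂_2 = (5 − 4) − 0 = 1, and there is no ∂_2, so H_1 = Z.

As a check, the Euler characteristic is 5 − 5 = 0, which agrees with 1 − 1 = 0.

H_0 = Z,  H_1 = Z.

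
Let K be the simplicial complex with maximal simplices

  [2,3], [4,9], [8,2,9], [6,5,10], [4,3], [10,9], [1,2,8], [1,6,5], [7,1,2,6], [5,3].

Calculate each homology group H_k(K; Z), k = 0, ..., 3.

We work with the vertex ordering 1 < 2 < 3 < 4 < 5 < 6 < 7 < 8 < 9 < 10. The simplices of K, each written with vertices in increasing order, are:

  0-simplices (10): [1], [2], [3], [4], [5], [6], [7], [8], [9], [10]
  1-simplices (19): [1,2], [1,5], [1,6], [1,7], [1,8], [2,3], [2,6], [2,7], [2,8], [2,9], [3,4], [3,5], [4,9], [5,6], [5,10], [6,7], [6,10], [8,9], [9,10]
  2-simplices (8): [1,2,6], [1,2,7], [1,2,8], [1,5,6], [1,6,7], [2,6,7], [2,8,9], [5,6,10]
  3-simplices (1): [1,2,6,7]

Hence C_0 ≅ Z^10, C_1 ≅ Z^19, C_2 ≅ Z^8, C_3 ≅ Z^1.

The boundary map ∂_1: C_1 → C_0 maps an edge to its endpoints' difference, ∂[p,q] = q − p.
The 10×19 boundary matrix has rank 9 and Smith normal form diag(1,1,1,1,1,1,1,1,1).

Boundary ∂_2: C_2 → C_1 maps a triangle to the signed sum of its edges. For instance
  ∂[1,2,6] = [2,6] − [1,6] + [1,2],
  ∂[1,5,6] = [5,6] − [1,6] + [1,5].
This gives a 19×8 integer matrix of rank 7; reducing to Smith normal form yields diagonal entries (1,1,1,1,1,1,1).

The boundary map ∂_3: C_3 → C_2 sends each 3-simplex σ to the alternating sum Σ_i (−1)^i (σ with its i-th vertex removed). For instance
  ∂[1,2,6,7] = [2,6,7] − [1,6,7] + [1,2,7] − [1,2,6].
This gives a 8×1 integer matrix of rank 1; reducing to Smith normal form yields diagonal entries (1).

Now H_k = ker ∂_k / im ∂_{k+1}, so:

  H_0: rank C_0 − rank ∂_1 = 10 − 9 = 1, and the invariant factors of ∂_1 are all 1, so H_0 ≅ Z.
  H_1: rank ker ∂_1 − rank ∂_2 = (19 − 9) − 7 = 3, and the invariant factors of ∂_2 are all 1, so H_1 ≅ Z^3.
  H_2: rank ker ∂_2 − rank ∂_3 = (8 − 7) − 1 = 0, and the invariant factors of ∂_3 are all 1, so H_2 ≅ 0.
  H_3: rank ker ∂_3 − rank ∂_4 = (1 − 1) − 0 = 0, and there is no ∂_4, so H_3 ≅ 0.

As a check, the Euler characteristic is 10 − 19 + 8 − 1 = -2, which agrees with 1 − 3 + 0 − 0 = -2.

H_0 = Z,  H_1 = Z^3,  H_2 = 0,  H_3 = 0.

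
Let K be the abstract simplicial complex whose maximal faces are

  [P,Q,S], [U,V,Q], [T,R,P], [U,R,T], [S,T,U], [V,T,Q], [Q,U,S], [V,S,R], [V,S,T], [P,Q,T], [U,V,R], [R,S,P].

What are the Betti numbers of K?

b_0 = 1, b_1 = 0, b_2 = 0.

Fix the vertex order P < Q < R < S < T < U < V and write every simplex with vertices in increasing order. Then dim K = 2 and the simplices of K are:

  0-simplices (7): P, Q, R, S, T, U, V
  1-simplices (18): PQ, PR, PS, PT, QS, QT, QU, QV, RS, RT, RU, RV, ST, SU, SV, TU, TV, UV
  2-simplices (12): PQS, PQT, PRS, PRT, QSU, QTV, QUV, RSV, RTU, RUV, STU, STV

so the chain groups are C_0 ≅ Z^7, C_1 ≅ Z^18, C_2 ≅ Z^12.

∂_1: C_1 → C_0 sends each edge [p,q] (with p < q) to q − p.
The resulting 7×18 matrix has rank 6, and its Smith normal form has invariant factors (1,1,1,1,1,1).

Boundary ∂_2: C_2 → C_1 maps a triangle to the signed sum of its edges. For instance
  ∂PQS = QS − PS + PQ,
  ∂PRT = RT − PT + PR.
The 18×12 boundary matrix has rank 12 and Smith normal form diag(1,1,1,1,1,1,1,1,1,1,1,2).

Now H_k = ker ∂_k / im ∂_{k+1}, so:

  H_0: rank C_0 − rank ∂_1 = 7 − 6 = 1, and the invariant factors of ∂_1 are all 1, so H_0 = Z.
  H_1: rank ker ∂_1 − rank ∂_2 = (18 − 6) − 12 = 0, and ∂_2 has invariant factor 2 > 1, so H_1 = Z/2.
  H_2: rank ker ∂_2 − rank ∂_3 = (12 − 12) − 0 = 0, and there is no ∂_3, so H_2 = 0.

Hence the Betti numbers are b_0 = 1, b_1 = 0, b_2 = 0.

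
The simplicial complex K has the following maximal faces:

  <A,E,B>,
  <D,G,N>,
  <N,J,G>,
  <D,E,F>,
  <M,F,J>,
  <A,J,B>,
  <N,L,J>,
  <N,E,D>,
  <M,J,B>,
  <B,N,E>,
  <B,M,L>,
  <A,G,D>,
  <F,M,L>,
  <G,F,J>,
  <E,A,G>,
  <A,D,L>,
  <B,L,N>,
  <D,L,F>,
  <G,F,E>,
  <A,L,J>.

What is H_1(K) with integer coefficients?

K has 10 vertices, 30 edges, 20 triangles.
rank ∂_1 = 9, rank ∂_2 = 20 ⇒ b_1 = 30 − 9 − 20 = 1; ∂_2 has invariant factor(s) [2] giving torsion. So H_1 ≅ Z ⊕ Z/2Z.

H_1 ≅ Z ⊕ Z/2Z.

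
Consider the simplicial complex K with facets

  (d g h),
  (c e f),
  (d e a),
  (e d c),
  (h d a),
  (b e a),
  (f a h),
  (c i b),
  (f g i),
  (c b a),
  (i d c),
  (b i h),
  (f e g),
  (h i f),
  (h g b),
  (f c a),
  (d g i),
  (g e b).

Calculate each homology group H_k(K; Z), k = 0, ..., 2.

Fix the vertex order a < b < c < d < e < f < g < h < i and write every simplex with vertices in increasing order. Then dim K = 2 and the simplices of K are:

  0-simplices (9): a, b, c, d, e, f, g, h, i
  1-simplices (27): ab, ac, ad, ae, af, ah, bc, be, bg, bh, bi, cd, ce, cf, ci, de, dg, dh, di, ef, eg, fg, fh, fi, gh, gi, hi
  2-simplices (18): abc, abe, acf, ade, adh, afh, bci, beg, bgh, bhi, cde, cdi, cef, dgh, dgi, efg, fgi, fhi

so the chain groups are C_0 ≅ Z^9, C_1 ≅ Z^27, C_2 ≅ Z^18.

∂_1: C_1 → C_0 maps an edge to its endpoints' difference, ∂[p,q] = q − p.
The resulting 9×27 matrix has rank 8, and its Smith normal form has invariant factors (1,1,1,1,1,1,1,1).

The boundary map ∂_2: C_2 → C_1 maps a triangle to the signed sum of its edges. For instance
  ∂bhi = hi − bi + bh,
  ∂acf = cf − af + ac.
This gives a 27×18 integer matrix of rank 18; reducing to Smith normal form yields diagonal entries (1,1,1,1,1,1,1,1,1,1,1,1,1,1,1,1,1,2).

Computing H_k = (kernel of ∂_k) / (image of ∂_{k+1}):

  H_0: rank C_0 − rank ∂_1 = 9 − 8 = 1, and the invariant factors of ∂_1 are all 1, so H_0 = Z.
  H_1: rank ker ∂_1 − rank ∂_2 = (27 − 8) − 18 = 1, and ∂_2 has invariant factor 2 > 1, so H_1 = Z × Z/2.
  H_2: rank ker ∂_2 − rank ∂_3 = (18 − 18) − 0 = 0, and there is no ∂_3, so H_2 = 0.

As a check, the Euler characteristic is 9 − 27 + 18 = 0, which agrees with 1 − 1 + 0 = 0.

H_0 = Z,  H_1 = Z × Z/2,  H_2 = 0.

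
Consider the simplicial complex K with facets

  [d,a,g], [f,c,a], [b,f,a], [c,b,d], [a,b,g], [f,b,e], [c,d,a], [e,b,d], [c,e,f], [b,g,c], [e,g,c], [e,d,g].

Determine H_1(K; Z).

H_1 ≅ Z/2Z.

We work with the vertex ordering a < b < c < d < e < f < g. The simplices of K, each written with vertices in increasing order, are:

  0-simplices (7): a, b, c, d, e, f, g
  1-simplices (18): ab, ac, ad, af, ag, bc, bd, be, bf, bg, cd, ce, cf, cg, de, dg, ef, eg
  2-simplices (12): abf, abg, acd, acf, adg, bcd, bcg, bde, bef, cef, ceg, deg

giving chain groups C_0 ≅ Z^7, C_1 ≅ Z^18, C_2 ≅ Z^12.

The boundary map ∂_1: C_1 → C_0 maps an edge to its endpoints' difference, ∂[p,q] = q − p. For instance
  ∂ag = g − a.
This gives a 7×18 integer matrix of rank 6; reducing to Smith normal form yields diagonal entries (1,1,1,1,1,1).

The boundary map ∂_2: C_2 → C_1 acts by ∂[p,q,r] = [q,r] − [p,r] + [p,q]. For instance
  ∂bcg = cg − bg + bc,
  ∂ceg = eg − cg + ce.
The 18×12 boundary matrix has rank 12 and Smith normal form diag(1,1,1,1,1,1,1,1,1,1,1,2).

Reading off H_k = ker ∂_k / im ∂_{k+1}:

  H_1: rank ker ∂_1 − rank ∂_2 = (18 − 6) − 12 = 0, and ∂_2 has invariant factor 2 > 1, so H_1 = Z/2Z.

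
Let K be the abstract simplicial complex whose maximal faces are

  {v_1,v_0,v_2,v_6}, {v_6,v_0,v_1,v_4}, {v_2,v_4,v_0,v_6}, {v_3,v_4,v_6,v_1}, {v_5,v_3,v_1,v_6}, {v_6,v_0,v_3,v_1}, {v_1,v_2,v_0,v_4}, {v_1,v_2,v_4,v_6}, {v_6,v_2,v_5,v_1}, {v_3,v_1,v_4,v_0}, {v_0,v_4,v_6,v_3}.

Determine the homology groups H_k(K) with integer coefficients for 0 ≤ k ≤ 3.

Take the total order v_0 < v_1 < v_2 < v_3 < v_4 < v_5 < v_6 on the vertex set. Then K (dimension 3) consists of the simplices:

  0-simplices (7): [v_0], [v_1], [v_2], [v_3], [v_4], [v_5], [v_6]
  1-simplices (18): (18 of them)
  2-simplices (21): (21 of them)
  3-simplices (11): (11 of them)

so the chain groups are C_0 ≅ Z^7, C_1 ≅ Z^18, C_2 ≅ Z^21, C_3 ≅ Z^11.

Boundary ∂_1: C_1 → C_0 maps an edge to its endpoints' difference, ∂[p,q] = q − p.
The 7×18 boundary matrix has rank 6 and Smith normal form diag(1,1,1,1,1,1).

Boundary ∂_2: C_2 → C_1 maps a triangle to the signed sum of its edges. For instance
  ∂[v_1,v_5,v_6] = [v_5,v_6] − [v_1,v_6] + [v_1,v_5],
  ∂[v_0,v_2,v_4] = [v_2,v_4] − [v_0,v_4] + [v_0,v_2].
The resulting 18×21 matrix has rank 12, and its Smith normal form has invariant factors (1,1,1,1,1,1,1,1,1,1,1,1).

The boundary map ∂_3: C_3 → C_2 sends each 3-simplex σ to the alternating sum Σ_i (−1)^i (σ with its i-th vertex removed). For instance
  ∂[v_0,v_1,v_2,v_4] = [v_1,v_2,v_4] − [v_0,v_2,v_4] + [v_0,v_1,v_4] − [v_0,v_1,v_2],
  ∂[v_1,v_3,v_5,v_6] = [v_3,v_5,v_6] − [v_1,v_5,v_6] + [v_1,v_3,v_6] − [v_1,v_3,v_5].
This gives a 21×11 integer matrix of rank 9; reducing to Smith normal form yields diagonal entries (1,1,1,1,1,1,1,1,1).

From H_k ≅ ker(∂_k) / im(∂_{k+1}) we obtain:

  H_0: rank C_0 − rank ∂_1 = 7 − 6 = 1, and the invariant factors of ∂_1 are all 1, so H_0 ≅ Z.
  H_1: rank ker ∂_1 − rank ∂_2 = (18 − 6) − 12 = 0, and the invariant factors of ∂_2 are all 1, so H_1 ≅ 0.
  H_2: rank ker ∂_2 − rank ∂_3 = (21 − 12) − 9 = 0, and the invariant factors of ∂_3 are all 1, so H_2 ≅ 0.
  H_3: rank ker ∂_3 − rank ∂_4 = (11 − 9) − 0 = 2, and there is no ∂_4, so H_3 ≅ Z^2.

As a check, the Euler characteristic is 7 − 18 + 21 − 11 = -1, which agrees with 1 − 0 + 0 − 2 = -1.

H_0 ≅ Z,  H_1 = 0,  H_2 = 0,  H_3 ≅ Z^2.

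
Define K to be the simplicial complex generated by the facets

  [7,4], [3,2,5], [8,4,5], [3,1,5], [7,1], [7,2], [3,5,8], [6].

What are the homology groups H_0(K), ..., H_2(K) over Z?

H_0 = Z^2,  H_1 = Z^2,  H_2 = 0.

Take the total order 1 < 2 < 3 < 4 < 5 < 6 < 7 < 8 on the vertex set. Then K (dimension 2) consists of the simplices:

  0-simplices (8): [1], [2], [3], [4], [5], [6], [7], [8]
  1-simplices (12): [1,3], [1,5], [1,7], [2,3], [2,5], [2,7], [3,5], [3,8], [4,5], [4,7], [4,8], [5,8]
  2-simplices (4): [1,3,5], [2,3,5], [3,5,8], [4,5,8]

giving chain groups C_0 ≅ Z^8, C_1 ≅ Z^12, C_2 ≅ Z^4.

The boundary map ∂_1: C_1 → C_0 sends each edge [p,q] (with p < q) to q − p.
The resulting 8×12 matrix has rank 6, and its Smith normal form has invariant factors (1,1,1,1,1,1).

The boundary map ∂_2: C_2 → C_1 acts by ∂[p,q,r] = [q,r] − [p,r] + [p,q]. For instance
  ∂[2,3,5] = [3,5] − [2,5] + [2,3],
  ∂[1,3,5] = [3,5] − [1,5] + [1,3].
This gives a 12×4 integer matrix of rank 4; reducing to Smith normal form yields diagonal entries (1,1,1,1).

Reading off H_k = ker ∂_k / im ∂_{k+1}:

  H_0: rank C_0 − rank ∂_1 = 8 − 6 = 2, and the invariant factors of ∂_1 are all 1, so H_0 ≅ Z^2.
  H_1: rank ker ∂_1 − rank ∂_2 = (12 − 6) − 4 = 2, and the invariant factors of ∂_2 are all 1, so H_1 ≅ Z^2.
  H_2: rank ker ∂_2 − rank ∂_3 = (4 − 4) − 0 = 0, and there is no ∂_3, so H_2 ≅ 0.

As a check, the Euler characteristic is 8 − 12 + 4 = 0, which agrees with 2 − 2 + 0 = 0.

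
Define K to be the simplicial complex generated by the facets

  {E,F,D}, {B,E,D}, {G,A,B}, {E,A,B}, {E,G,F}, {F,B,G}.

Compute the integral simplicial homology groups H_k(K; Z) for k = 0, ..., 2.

K has 6 vertices, 12 edges, 6 triangles.
rank ∂_0 = 0, rank ∂_1 = 5 ⇒ b_0 = 6 − 0 − 5 = 1; all invariant factors of ∂_1 are 1 so no torsion. So H_0 ≅ Z.
rank ∂_1 = 5, rank ∂_2 = 6 ⇒ b_1 = 12 − 5 − 6 = 1; all invariant factors of ∂_2 are 1 so no torsion. So H_1 ≅ Z.
rank ∂_2 = 6, rank ∂_3 = 0 ⇒ b_2 = 6 − 6 − 0 = 0. So H_2 ≅ 0.

H_0 ≅ Z,  H_1 ≅ Z,  H_2 = 0.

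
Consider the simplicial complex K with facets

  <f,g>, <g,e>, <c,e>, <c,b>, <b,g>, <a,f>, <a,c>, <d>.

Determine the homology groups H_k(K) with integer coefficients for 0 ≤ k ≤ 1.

K has 7 vertices, 7 edges.
rank ∂_0 = 0, rank ∂_1 = 5 ⇒ b_0 = 7 − 0 − 5 = 2; all invariant factors of ∂_1 are 1 so no torsion. So H_0 = Z^2.
rank ∂_1 = 5, rank ∂_2 = 0 ⇒ b_1 = 7 − 5 − 0 = 2. So H_1 = Z^2.

H_0 = Z^2,  H_1 = Z^2.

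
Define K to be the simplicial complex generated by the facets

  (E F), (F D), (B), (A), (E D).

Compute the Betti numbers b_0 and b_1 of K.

b_0 = 3, b_1 = 1.

Take the total order A < B < D < E < F on the vertex set. Then K (dimension 1) consists of the simplices:

  0-simplices (5): A, B, D, E, F
  1-simplices (3): DE, DF, EF

giving chain groups C_0 ≅ Z^5, C_1 ≅ Z^3.

The boundary map ∂_1: C_1 → C_0 sends each edge [p,q] (with p < q) to q − p. For instance
  ∂EF = F − E.
The resulting 5×3 matrix has rank 2, and its Smith normal form has invariant factors (1,1).

Reading off H_k = ker ∂_k / im ∂_{k+1}:

  H_0: rank C_0 − rank ∂_1 = 5 − 2 = 3, and the invariant factors of ∂_1 are all 1, so H_0 ≅ Z^3.
  H_1: rank ker ∂_1 − rank ∂_2 = (3 − 2) − 0 = 1, and there is no ∂_2, so H_1 ≅ Z.

Hence the Betti numbers are b_0 = 3, b_1 = 1.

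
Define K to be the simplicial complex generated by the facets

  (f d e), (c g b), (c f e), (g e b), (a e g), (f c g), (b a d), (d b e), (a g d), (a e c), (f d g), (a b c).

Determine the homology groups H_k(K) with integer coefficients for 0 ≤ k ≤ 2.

H_0 ≅ Z,  H_1 ≅ Z/2Z,  H_2 = 0.

Order the vertices as a < b < c < d < e < f < g. Listing each simplex with vertices in this order, K has dimension 2 with simplices:

  0-simplices (7): a, b, c, d, e, f, g
  1-simplices (18): ab, ac, ad, ae, ag, bc, bd, be, bg, ce, cf, cg, de, df, dg, ef, eg, fg
  2-simplices (12): abc, abd, ace, adg, aeg, bcg, bde, beg, cef, cfg, def, dfg

so the chain groups are C_0 ≅ Z^7, C_1 ≅ Z^18, C_2 ≅ Z^12.

∂_1: C_1 → C_0 maps an edge to its endpoints' difference, ∂[p,q] = q − p. For instance
  ∂dg = g − d.
The resulting 7×18 matrix has rank 6, and its Smith normal form has invariant factors (1,1,1,1,1,1).

∂_2: C_2 → C_1 sends each 2-simplex [p,q,r] to [q,r] − [p,r] + [p,q]. For instance
  ∂ace = ce − ae + ac,
  ∂def = ef − df + de.
This gives a 18×12 integer matrix of rank 12; reducing to Smith normal form yields diagonal entries (1,1,1,1,1,1,1,1,1,1,1,2).

Computing H_k = (kernel of ∂_k) / (image of ∂_{k+1}):

  H_0: rank C_0 − rank ∂_1 = 7 − 6 = 1, and the invariant factors of ∂_1 are all 1, so H_0 = Z.
  H_1: rank ker ∂_1 − rank ∂_2 = (18 − 6) − 12 = 0, and ∂_2 has invariant factor 2 > 1, so H_1 = Z/2Z.
  H_2: rank ker ∂_2 − rank ∂_3 = (12 − 12) − 0 = 0, and there is no ∂_3, so H_2 = 0.

As a check, the Euler characteristic is 7 − 18 + 12 = 1, which agrees with 1 − 0 + 0 = 1.
(K is a triangulation of the real projective plane RP^2.)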